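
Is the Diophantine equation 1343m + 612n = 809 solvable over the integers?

gcd(1343, 612) = 17  (1343 = 2×612 + 119, 612 = 5×119 + 17, 119 = 7×17).
17 does not divide 809 (remainder 10), so no integer solutions.

no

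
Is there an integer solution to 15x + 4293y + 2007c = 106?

gcd(4293, 15):
  4293 = 286·15 + 3
  15 = 5·3
so gcd(4293, 15) = 3.
gcd(3, 2007) = 3.
3 does not divide 106 (remainder 1), so no integer solutions.

no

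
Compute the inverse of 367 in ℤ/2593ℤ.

756

gcd(2593, 367) = 1  (2593 = 7*367 + 24, 367 = 15*24 + 7, 24 = 3*7 + 3, 7 = 2*3 + 1, 3 = 3*1).
Back-substituting, 367*(756) + 2593*(-107) = 1.
So 367*756 ≡ 1 (mod 2593), and 756 mod 2593 = 756.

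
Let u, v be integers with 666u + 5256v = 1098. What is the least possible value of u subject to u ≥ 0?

gcd(5256, 666) = 18.
18 divides 1098, so solutions exist.
By Bézout, 666*(-71) + 5256*(9) = 18.
Scale by 1098/18 = 61: (u₀, v₀) = (-4331, 549).
General solution: u = -4331 + 292t, v = 549 - 37t for integer t.
u ≥ 0: smallest is -4331 mod 292 = 49 (at t = 15), with v = -6.

49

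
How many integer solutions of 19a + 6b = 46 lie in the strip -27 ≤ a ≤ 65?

16

gcd(19, 6):
  19 = 3×6 + 1
  6 = 6×1
so gcd(19, 6) = 1.
Back-substitute for Bézout coefficients:
  1 = 19 - 3×6
  ... = 19×(1) + 6×(-3)
Scale by 46: particular solution (46, -138); reduce a mod 6: (4, -5).
General solution: a = 4 + 6t, b = -5 - 19t for integer t.
-27 ≤ 4 + 6t ≤ 65 gives t ∈ [-5, 10], which is 16 values.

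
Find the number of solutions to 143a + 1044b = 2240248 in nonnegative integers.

gcd(1044, 143) = 1  (1044 = 7·143 + 43, 143 = 3·43 + 14, 43 = 3·14 + 1, 14 = 14·1).
Back-substituting, 143·(-73) + 1044·(10) = 1.
Scale by 2240248: one solution is (-163538104, 22402480). Reduce a mod 1044: (320, 2102).
General: a = 320 + 1044t, b = 2102 - 143t.
a ≥ 0 ⇒ t ≥ 0; b ≥ 0 ⇒ t ≤ 14. So t ∈ [0, 14]: 15 solutions.

15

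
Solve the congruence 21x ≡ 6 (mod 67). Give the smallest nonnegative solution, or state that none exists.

29

gcd(67, 21):
  67 = 3·21 + 4
  21 = 5·4 + 1
  4 = 4·1
so gcd(67, 21) = 1.
1 divides 6, so solutions exist.
Back-substitute for Bézout coefficients:
  1 = 21 - 5·4
  ... = 21·(16) + 67·(-5)
So 21·(16) ≡ 1 (mod 67); multiply by 6: x ≡ 96 (mod 67).
Smallest nonnegative: x = 96 mod 67 = 29.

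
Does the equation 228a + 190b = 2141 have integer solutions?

gcd(228, 190):
  228 = 1×190 + 38
  190 = 5×38
so gcd(228, 190) = 38.
38 does not divide 2141 (remainder 13), so no integer solutions.

no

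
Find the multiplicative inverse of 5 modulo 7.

gcd(7, 5) = 1  (7 = 1*5 + 2, 5 = 2*2 + 1, 2 = 2*1).
Back-substituting, 5*(3) + 7*(-2) = 1.
So 5*3 ≡ 1 (mod 7), and 3 mod 7 = 3.

3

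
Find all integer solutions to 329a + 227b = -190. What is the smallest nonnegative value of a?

56

gcd(329, 227):
  329 = 1·227 + 102
  227 = 2·102 + 23
  102 = 4·23 + 10
  23 = 2·10 + 3
  10 = 3·3 + 1
  3 = 3·1
so gcd(329, 227) = 1.
1 divides -190, so solutions exist.
Back-substitute for Bézout coefficients:
  1 = 10 - 3·3
  ... = 329·(69) + 227·(-100)
Scale by -190/1 = -190: (a₀, b₀) = (-13110, 19000).
General solution: a = -13110 + 227t, b = 19000 - 329t for integer t.
a ≥ 0: smallest is -13110 mod 227 = 56 (at t = 58), with b = -82.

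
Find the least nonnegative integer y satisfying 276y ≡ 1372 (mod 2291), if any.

337

gcd(2291, 276):
  2291 = 8×276 + 83
  276 = 3×83 + 27
  83 = 3×27 + 2
  27 = 13×2 + 1
  2 = 2×1
so gcd(2291, 276) = 1.
1 divides 1372, so solutions exist.
Back-substitute for Bézout coefficients:
  1 = 27 - 13×2
  ... = 276×(1104) + 2291×(-133)
So 276×(1104) ≡ 1 (mod 2291); multiply by 1372: y ≡ 1514688 (mod 2291).
Smallest nonnegative: y = 1514688 mod 2291 = 337.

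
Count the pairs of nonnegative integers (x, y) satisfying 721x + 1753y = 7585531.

gcd(1753, 721) = 1  (1753 = 2·721 + 311, 721 = 2·311 + 99, 311 = 3·99 + 14, 99 = 7·14 + 1, 14 = 14·1).
Back-substituting, 721·(124) + 1753·(-51) = 1.
Scale by 7585531: one solution is (940605844, -386862081). Reduce x mod 1753: (387, 4168).
General: x = 387 + 1753t, y = 4168 - 721t.
x ≥ 0 ⇒ t ≥ 0; y ≥ 0 ⇒ t ≤ 5. So t ∈ [0, 5]: 6 solutions.

6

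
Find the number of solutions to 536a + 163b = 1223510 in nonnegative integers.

gcd(536, 163):
  536 = 3*163 + 47
  163 = 3*47 + 22
  47 = 2*22 + 3
  22 = 7*3 + 1
  3 = 3*1
so gcd(536, 163) = 1.
Back-substitute for Bézout coefficients:
  1 = 22 - 7*3
  ... = 536*(-52) + 163*(171)
Scale by 1223510: one solution is (-63622520, 209220210). Reduce a mod 163: (129, 7082).
General: a = 129 + 163t, b = 7082 - 536t.
a ≥ 0 ⇒ t ≥ 0; b ≥ 0 ⇒ t ≤ 13. So t ∈ [0, 13]: 14 solutions.

14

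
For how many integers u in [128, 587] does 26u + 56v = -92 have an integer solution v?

17

gcd(56, 26) = 2  (56 = 2×26 + 4, 26 = 6×4 + 2, 4 = 2×2).
Back-substituting, 26×(13) + 56×(-6) = 2.
Scale by -46: particular solution (-598, 276); reduce u mod 28: (18, -10).
General solution: u = 18 + 28t, v = -10 - 13t for integer t.
128 ≤ 18 + 28t ≤ 587 gives t ∈ [4, 20], which is 17 values.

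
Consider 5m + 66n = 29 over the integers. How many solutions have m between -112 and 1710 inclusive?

gcd(66, 5) = 1  (66 = 13·5 + 1, 5 = 5·1).
Back-substituting, 5·(-13) + 66·(1) = 1.
Scale by 29: particular solution (-377, 29); reduce m mod 66: (19, -1).
General solution: m = 19 + 66t, n = -1 - 5t for integer t.
-112 ≤ 19 + 66t ≤ 1710 gives t ∈ [-1, 25], which is 27 values.

27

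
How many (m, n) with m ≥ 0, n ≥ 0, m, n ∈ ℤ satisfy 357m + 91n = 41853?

gcd(357, 91) = 7  (357 = 3·91 + 84, 91 = 1·84 + 7, 84 = 12·7).
Back-substituting, 357·(-1) + 91·(4) = 7.
Scale by 5979: one solution is (-5979, 23916). Reduce m mod 13: (1, 456).
General: m = 1 + 13t, n = 456 - 51t.
m ≥ 0 ⇒ t ≥ 0; n ≥ 0 ⇒ t ≤ 8. So t ∈ [0, 8]: 9 solutions.

9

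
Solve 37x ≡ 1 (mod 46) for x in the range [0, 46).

gcd(46, 37) = 1.
By Bézout, 37·(5) + 46·(-4) = 1.
So 37·5 ≡ 1 (mod 46), and 5 mod 46 = 5.

5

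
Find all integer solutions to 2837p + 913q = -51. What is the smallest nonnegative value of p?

gcd(2837, 913):
  2837 = 3×913 + 98
  913 = 9×98 + 31
  98 = 3×31 + 5
  31 = 6×5 + 1
  5 = 5×1
so gcd(2837, 913) = 1.
1 divides -51, so solutions exist.
Back-substitute for Bézout coefficients:
  1 = 31 - 6×5
  ... = 2837×(-177) + 913×(550)
Scale by -51/1 = -51: (p₀, q₀) = (9027, -28050).
General solution: p = 9027 + 913t, q = -28050 - 2837t for integer t.
p ≥ 0: smallest is 9027 mod 913 = 810 (at t = -9), with q = -2517.

810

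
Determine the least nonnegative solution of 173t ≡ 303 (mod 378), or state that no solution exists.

111

gcd(378, 173) = 1.
1 divides 303, so solutions exist.
By Bézout, 173*(59) + 378*(-27) = 1.
So 173*(59) ≡ 1 (mod 378); multiply by 303: t ≡ 17877 (mod 378).
Smallest nonnegative: t = 17877 mod 378 = 111.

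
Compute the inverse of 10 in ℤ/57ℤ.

40

gcd(57, 10) = 1.
By Bézout, 10·(-17) + 57·(3) = 1.
So 10·-17 ≡ 1 (mod 57), and -17 mod 57 = 40.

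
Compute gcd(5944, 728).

8

gcd(5944, 728):
  5944 = 8*728 + 120
  728 = 6*120 + 8
  120 = 15*8
so gcd(5944, 728) = 8.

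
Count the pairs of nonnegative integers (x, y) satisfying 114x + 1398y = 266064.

gcd(1398, 114) = 6.
By Bézout, 114·(-49) + 1398·(4) = 6.
One solution: (102, 182).
General: x = 102 + 233t, y = 182 - 19t.
x ≥ 0 ⇒ t ≥ 0; y ≥ 0 ⇒ t ≤ 9. So t ∈ [0, 9]: 10 solutions.

10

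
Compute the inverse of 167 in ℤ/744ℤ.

695

gcd(744, 167) = 1  (744 = 4*167 + 76, 167 = 2*76 + 15, 76 = 5*15 + 1, 15 = 15*1).
Back-substituting, 167*(-49) + 744*(11) = 1.
So 167*-49 ≡ 1 (mod 744), and -49 mod 744 = 695.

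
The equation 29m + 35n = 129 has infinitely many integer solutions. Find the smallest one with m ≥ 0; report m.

31

gcd(35, 29) = 1  (35 = 1×29 + 6, 29 = 4×6 + 5, 6 = 1×5 + 1, 5 = 5×1).
1 divides 129, so solutions exist.
Back-substituting, 29×(-6) + 35×(5) = 1.
Scale by 129/1 = 129: (m₀, n₀) = (-774, 645).
General solution: m = -774 + 35t, n = 645 - 29t for integer t.
m ≥ 0: smallest is -774 mod 35 = 31 (at t = 23), with n = -22.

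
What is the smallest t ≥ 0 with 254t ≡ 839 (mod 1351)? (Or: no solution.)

gcd(1351, 254):
  1351 = 5×254 + 81
  254 = 3×81 + 11
  81 = 7×11 + 4
  11 = 2×4 + 3
  4 = 1×3 + 1
  3 = 3×1
so gcd(1351, 254) = 1.
1 divides 839, so solutions exist.
Back-substitute for Bézout coefficients:
  1 = 4 - 1×3
  ... = 254×(-367) + 1351×(69)
So 254×(-367) ≡ 1 (mod 1351); multiply by 839: t ≡ -307913 (mod 1351).
Smallest nonnegative: t = -307913 mod 1351 = 115.

115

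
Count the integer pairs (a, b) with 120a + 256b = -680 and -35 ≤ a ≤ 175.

gcd(256, 120) = 8.
By Bézout, 120·(15) + 256·(-7) = 8.
Particular solution: (5, -5).
General solution: a = 5 + 32t, b = -5 - 15t for integer t.
-35 ≤ 5 + 32t ≤ 175 gives t ∈ [-1, 5], which is 7 values.

7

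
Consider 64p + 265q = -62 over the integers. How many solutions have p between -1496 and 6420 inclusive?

gcd(265, 64):
  265 = 4*64 + 9
  64 = 7*9 + 1
  9 = 9*1
so gcd(265, 64) = 1.
Back-substitute for Bézout coefficients:
  1 = 64 - 7*9
  ... = 64*(29) + 265*(-7)
Scale by -62: particular solution (-1798, 434); reduce p mod 265: (57, -14).
General solution: p = 57 + 265t, q = -14 - 64t for integer t.
-1496 ≤ 57 + 265t ≤ 6420 gives t ∈ [-5, 24], which is 30 values.

30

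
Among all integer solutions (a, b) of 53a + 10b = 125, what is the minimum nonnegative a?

gcd(53, 10):
  53 = 5*10 + 3
  10 = 3*3 + 1
  3 = 3*1
so gcd(53, 10) = 1.
1 divides 125, so solutions exist.
Back-substitute for Bézout coefficients:
  1 = 10 - 3*3
  ... = 53*(-3) + 10*(16)
Scale by 125/1 = 125: (a₀, b₀) = (-375, 2000).
General solution: a = -375 + 10t, b = 2000 - 53t for integer t.
a ≥ 0: smallest is -375 mod 10 = 5 (at t = 38), with b = -14.

5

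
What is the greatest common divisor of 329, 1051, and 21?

1

gcd(1051, 329):
  1051 = 3×329 + 64
  329 = 5×64 + 9
  64 = 7×9 + 1
  9 = 9×1
so gcd(1051, 329) = 1.
gcd(1, 21) = 1.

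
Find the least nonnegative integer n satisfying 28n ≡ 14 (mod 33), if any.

17

gcd(33, 28) = 1.
1 divides 14, so solutions exist.
By Bézout, 28·(13) + 33·(-11) = 1.
So 28·(13) ≡ 1 (mod 33); multiply by 14: n ≡ 182 (mod 33).
Smallest nonnegative: n = 182 mod 33 = 17.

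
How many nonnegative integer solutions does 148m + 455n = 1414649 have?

21

gcd(455, 148) = 1.
By Bézout, 148·(-83) + 455·(27) = 1.
One solution: (68, 3087).
General: m = 68 + 455t, n = 3087 - 148t.
m ≥ 0 ⇒ t ≥ 0; n ≥ 0 ⇒ t ≤ 20. So t ∈ [0, 20]: 21 solutions.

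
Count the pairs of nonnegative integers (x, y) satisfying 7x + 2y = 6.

gcd(7, 2) = 1.
By Bézout, 7*(1) + 2*(-3) = 1.
One solution: (0, 3).
General: x = 0 + 2t, y = 3 - 7t.
x ≥ 0 ⇒ t ≥ 0; y ≥ 0 ⇒ t ≤ 0. So t ∈ [0, 0]: 1 solution.

1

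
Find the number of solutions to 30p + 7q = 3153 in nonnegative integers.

15

gcd(30, 7) = 1.
By Bézout, 30×(-3) + 7×(13) = 1.
One solution: (5, 429).
General: p = 5 + 7t, q = 429 - 30t.
p ≥ 0 ⇒ t ≥ 0; q ≥ 0 ⇒ t ≤ 14. So t ∈ [0, 14]: 15 solutions.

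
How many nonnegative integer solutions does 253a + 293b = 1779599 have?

24

gcd(293, 253):
  293 = 1·253 + 40
  253 = 6·40 + 13
  40 = 3·13 + 1
  13 = 13·1
so gcd(293, 253) = 1.
Back-substitute for Bézout coefficients:
  1 = 40 - 3·13
  ... = 253·(-22) + 293·(19)
Scale by 1779599: one solution is (-39151178, 33812381). Reduce a mod 293: (68, 6015).
General: a = 68 + 293t, b = 6015 - 253t.
a ≥ 0 ⇒ t ≥ 0; b ≥ 0 ⇒ t ≤ 23. So t ∈ [0, 23]: 24 solutions.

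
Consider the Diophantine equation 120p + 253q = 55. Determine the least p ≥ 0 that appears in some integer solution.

11

gcd(253, 120) = 1.
1 divides 55, so solutions exist.
By Bézout, 120·(-78) + 253·(37) = 1.
Scale by 55/1 = 55: (p₀, q₀) = (-4290, 2035).
General solution: p = -4290 + 253t, q = 2035 - 120t for integer t.
p ≥ 0: smallest is -4290 mod 253 = 11 (at t = 17), with q = -5.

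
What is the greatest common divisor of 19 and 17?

1

gcd(19, 17):
  19 = 1×17 + 2
  17 = 8×2 + 1
  2 = 2×1
so gcd(19, 17) = 1.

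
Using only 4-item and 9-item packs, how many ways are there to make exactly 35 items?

Need nonnegative integers with 4j + 9k = 35.
gcd(4, 9) = 1, and 4·(-2) + 9·(1) = 1.
So (j₀, k₀) = (-70, 35); general j = -70 + 9t, k = 35 - 4t.
j ≥ 0 ⇒ t ≥ 8; k ≥ 0 ⇒ t ≤ 8. That's 1 value of t.

1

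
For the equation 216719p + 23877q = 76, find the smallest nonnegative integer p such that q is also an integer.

680

gcd(216719, 23877):
  216719 = 9×23877 + 1826
  23877 = 13×1826 + 139
  1826 = 13×139 + 19
  139 = 7×19 + 6
  19 = 3×6 + 1
  6 = 6×1
so gcd(216719, 23877) = 1.
1 divides 76, so solutions exist.
Back-substitute for Bézout coefficients:
  1 = 19 - 3×6
  ... = 216719×(3779) + 23877×(-34300)
Scale by 76/1 = 76: (p₀, q₀) = (287204, -2606800).
General solution: p = 287204 + 23877t, q = -2606800 - 216719t for integer t.
p ≥ 0: smallest is 287204 mod 23877 = 680 (at t = -12), with q = -6172.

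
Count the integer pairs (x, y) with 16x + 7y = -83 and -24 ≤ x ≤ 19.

gcd(16, 7) = 1  (16 = 2×7 + 2, 7 = 3×2 + 1, 2 = 2×1).
Back-substituting, 16×(-3) + 7×(7) = 1.
Scale by -83: particular solution (249, -581); reduce x mod 7: (4, -21).
General solution: x = 4 + 7t, y = -21 - 16t for integer t.
-24 ≤ 4 + 7t ≤ 19 gives t ∈ [-4, 2], which is 7 values.

7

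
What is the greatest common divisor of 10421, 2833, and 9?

gcd(10421, 2833) = 1  (10421 = 3×2833 + 1922, 2833 = 1×1922 + 911, 1922 = 2×911 + 100, 911 = 9×100 + 11, 100 = 9×11 + 1, 11 = 11×1).
gcd(1, 9) = 1.

1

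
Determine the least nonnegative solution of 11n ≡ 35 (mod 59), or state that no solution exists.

gcd(59, 11) = 1.
1 divides 35, so solutions exist.
By Bézout, 11*(-16) + 59*(3) = 1.
So 11*(-16) ≡ 1 (mod 59); multiply by 35: n ≡ -560 (mod 59).
Smallest nonnegative: n = -560 mod 59 = 30.

30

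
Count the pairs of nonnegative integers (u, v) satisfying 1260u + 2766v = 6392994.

gcd(2766, 1260) = 6.
By Bézout, 1260×(-90) + 2766×(41) = 6.
One solution: (5, 2309).
General: u = 5 + 461t, v = 2309 - 210t.
u ≥ 0 ⇒ t ≥ 0; v ≥ 0 ⇒ t ≤ 10. So t ∈ [0, 10]: 11 solutions.

11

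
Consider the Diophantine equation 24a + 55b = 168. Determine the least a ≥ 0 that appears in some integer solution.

7

gcd(55, 24):
  55 = 2*24 + 7
  24 = 3*7 + 3
  7 = 2*3 + 1
  3 = 3*1
so gcd(55, 24) = 1.
1 divides 168, so solutions exist.
Back-substitute for Bézout coefficients:
  1 = 7 - 2*3
  ... = 24*(-16) + 55*(7)
Scale by 168/1 = 168: (a₀, b₀) = (-2688, 1176).
General solution: a = -2688 + 55t, b = 1176 - 24t for integer t.
a ≥ 0: smallest is -2688 mod 55 = 7 (at t = 49), with b = 0.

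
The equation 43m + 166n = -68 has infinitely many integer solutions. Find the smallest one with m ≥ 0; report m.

gcd(166, 43):
  166 = 3·43 + 37
  43 = 1·37 + 6
  37 = 6·6 + 1
  6 = 6·1
so gcd(166, 43) = 1.
1 divides -68, so solutions exist.
Back-substitute for Bézout coefficients:
  1 = 37 - 6·6
  ... = 43·(-27) + 166·(7)
Scale by -68/1 = -68: (m₀, n₀) = (1836, -476).
General solution: m = 1836 + 166t, n = -476 - 43t for integer t.
m ≥ 0: smallest is 1836 mod 166 = 10 (at t = -11), with n = -3.

10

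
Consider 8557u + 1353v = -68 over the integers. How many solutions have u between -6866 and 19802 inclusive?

gcd(8557, 1353) = 1.
By Bézout, 8557·(-188) + 1353·(1189) = 1.
Particular solution: (607, -3839).
General solution: u = 607 + 1353t, v = -3839 - 8557t for integer t.
-6866 ≤ 607 + 1353t ≤ 19802 gives t ∈ [-5, 14], which is 20 values.

20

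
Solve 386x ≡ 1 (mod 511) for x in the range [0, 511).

gcd(511, 386) = 1  (511 = 1×386 + 125, 386 = 3×125 + 11, 125 = 11×11 + 4, 11 = 2×4 + 3, 4 = 1×3 + 1, 3 = 3×1).
Back-substituting, 386×(-139) + 511×(105) = 1.
So 386×-139 ≡ 1 (mod 511), and -139 mod 511 = 372.

372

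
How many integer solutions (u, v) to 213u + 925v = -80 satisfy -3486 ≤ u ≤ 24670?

30

gcd(925, 213):
  925 = 4×213 + 73
  213 = 2×73 + 67
  73 = 1×67 + 6
  67 = 11×6 + 1
  6 = 6×1
so gcd(925, 213) = 1.
Back-substitute for Bézout coefficients:
  1 = 67 - 11×6
  ... = 213×(152) + 925×(-35)
Scale by -80: particular solution (-12160, 2800); reduce u mod 925: (790, -182).
General solution: u = 790 + 925t, v = -182 - 213t for integer t.
-3486 ≤ 790 + 925t ≤ 24670 gives t ∈ [-4, 25], which is 30 values.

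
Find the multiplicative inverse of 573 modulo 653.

302

gcd(653, 573) = 1  (653 = 1×573 + 80, 573 = 7×80 + 13, 80 = 6×13 + 2, 13 = 6×2 + 1, 2 = 2×1).
Back-substituting, 573×(302) + 653×(-265) = 1.
So 573×302 ≡ 1 (mod 653), and 302 mod 653 = 302.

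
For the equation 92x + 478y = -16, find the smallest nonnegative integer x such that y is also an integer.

31

gcd(478, 92) = 2.
2 divides -16, so solutions exist.
By Bézout, 92·(26) + 478·(-5) = 2.
Scale by -16/2 = -8: (x₀, y₀) = (-208, 40).
General solution: x = -208 + 239t, y = 40 - 46t for integer t.
x ≥ 0: smallest is -208 mod 239 = 31 (at t = 1), with y = -6.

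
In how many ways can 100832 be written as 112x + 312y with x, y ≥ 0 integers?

gcd(312, 112) = 8.
By Bézout, 112*(14) + 312*(-5) = 8.
One solution: (20, 316).
General: x = 20 + 39t, y = 316 - 14t.
x ≥ 0 ⇒ t ≥ 0; y ≥ 0 ⇒ t ≤ 22. So t ∈ [0, 22]: 23 solutions.

23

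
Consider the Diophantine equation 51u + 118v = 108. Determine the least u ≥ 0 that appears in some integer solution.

gcd(118, 51):
  118 = 2*51 + 16
  51 = 3*16 + 3
  16 = 5*3 + 1
  3 = 3*1
so gcd(118, 51) = 1.
1 divides 108, so solutions exist.
Back-substitute for Bézout coefficients:
  1 = 16 - 5*3
  ... = 51*(-37) + 118*(16)
Scale by 108/1 = 108: (u₀, v₀) = (-3996, 1728).
General solution: u = -3996 + 118t, v = 1728 - 51t for integer t.
u ≥ 0: smallest is -3996 mod 118 = 16 (at t = 34), with v = -6.

16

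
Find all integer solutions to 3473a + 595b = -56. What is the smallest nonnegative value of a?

203

gcd(3473, 595) = 1  (3473 = 5*595 + 498, 595 = 1*498 + 97, 498 = 5*97 + 13, 97 = 7*13 + 6, 13 = 2*6 + 1, 6 = 6*1).
1 divides -56, so solutions exist.
Back-substituting, 3473*(92) + 595*(-537) = 1.
Scale by -56/1 = -56: (a₀, b₀) = (-5152, 30072).
General solution: a = -5152 + 595t, b = 30072 - 3473t for integer t.
a ≥ 0: smallest is -5152 mod 595 = 203 (at t = 9), with b = -1185.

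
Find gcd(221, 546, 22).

1

gcd(546, 221) = 13  (546 = 2*221 + 104, 221 = 2*104 + 13, 104 = 8*13).
gcd(13, 22) = 1.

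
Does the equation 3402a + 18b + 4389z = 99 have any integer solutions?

gcd(3402, 18) = 18.
gcd(18, 4389) = 3.
3 divides 99, so integer solutions exist.

yes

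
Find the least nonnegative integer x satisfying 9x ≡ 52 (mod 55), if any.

gcd(55, 9) = 1  (55 = 6*9 + 1, 9 = 9*1).
1 divides 52, so solutions exist.
Back-substituting, 9*(-6) + 55*(1) = 1.
So 9*(-6) ≡ 1 (mod 55); multiply by 52: x ≡ -312 (mod 55).
Smallest nonnegative: x = -312 mod 55 = 18.

18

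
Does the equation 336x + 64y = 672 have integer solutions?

gcd(336, 64):
  336 = 5×64 + 16
  64 = 4×16
so gcd(336, 64) = 16.
16 divides 672, so integer solutions exist.

yes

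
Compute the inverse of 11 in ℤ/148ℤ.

27

gcd(148, 11) = 1.
By Bézout, 11×(27) + 148×(-2) = 1.
So 11×27 ≡ 1 (mod 148), and 27 mod 148 = 27.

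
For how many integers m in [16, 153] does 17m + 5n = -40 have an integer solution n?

27

gcd(17, 5) = 1  (17 = 3×5 + 2, 5 = 2×2 + 1, 2 = 2×1).
Back-substituting, 17×(-2) + 5×(7) = 1.
Scale by -40: particular solution (80, -280); reduce m mod 5: (0, -8).
General solution: m = 0 + 5t, n = -8 - 17t for integer t.
16 ≤ 0 + 5t ≤ 153 gives t ∈ [4, 30], which is 27 values.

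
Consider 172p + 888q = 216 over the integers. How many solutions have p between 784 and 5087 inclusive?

gcd(888, 172):
  888 = 5×172 + 28
  172 = 6×28 + 4
  28 = 7×4
so gcd(888, 172) = 4.
Back-substitute for Bézout coefficients:
  4 = 172 - 6×28
  ... = 172×(31) + 888×(-6)
Scale by 54: particular solution (1674, -324); reduce p mod 222: (120, -23).
General solution: p = 120 + 222t, q = -23 - 43t for integer t.
784 ≤ 120 + 222t ≤ 5087 gives t ∈ [3, 22], which is 20 values.

20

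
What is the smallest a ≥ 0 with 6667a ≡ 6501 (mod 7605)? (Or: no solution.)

gcd(7605, 6667):
  7605 = 1·6667 + 938
  6667 = 7·938 + 101
  938 = 9·101 + 29
  101 = 3·29 + 14
  29 = 2·14 + 1
  14 = 14·1
so gcd(7605, 6667) = 1.
1 divides 6501, so solutions exist.
Back-substitute for Bézout coefficients:
  1 = 29 - 2·14
  ... = 6667·(-527) + 7605·(462)
So 6667·(-527) ≡ 1 (mod 7605); multiply by 6501: a ≡ -3426027 (mod 7605).
Smallest nonnegative: a = -3426027 mod 7605 = 3828.

3828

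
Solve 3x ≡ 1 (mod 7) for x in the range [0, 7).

5

gcd(7, 3):
  7 = 2×3 + 1
  3 = 3×1
so gcd(7, 3) = 1.
Back-substitute for Bézout coefficients:
  1 = 7 - 2×3
  ... = 3×(-2) + 7×(1)
So 3×-2 ≡ 1 (mod 7), and -2 mod 7 = 5.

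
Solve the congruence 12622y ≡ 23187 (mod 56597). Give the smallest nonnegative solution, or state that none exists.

1217

gcd(56597, 12622):
  56597 = 4·12622 + 6109
  12622 = 2·6109 + 404
  6109 = 15·404 + 49
  404 = 8·49 + 12
  49 = 4·12 + 1
  12 = 12·1
so gcd(56597, 12622) = 1.
1 divides 23187, so solutions exist.
Back-substitute for Bézout coefficients:
  1 = 49 - 4·12
  ... = 12622·(-4623) + 56597·(1031)
So 12622·(-4623) ≡ 1 (mod 56597); multiply by 23187: y ≡ -107193501 (mod 56597).
Smallest nonnegative: y = -107193501 mod 56597 = 1217.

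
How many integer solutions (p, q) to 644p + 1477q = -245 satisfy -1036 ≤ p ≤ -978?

gcd(1477, 644) = 7.
By Bézout, 644×(39) + 1477×(-17) = 7.
Particular solution: (112, -49).
General solution: p = 112 + 211t, q = -49 - 92t for integer t.
-1036 ≤ 112 + 211t ≤ -978 gives t ∈ [-5, -6], which is 0 values.

0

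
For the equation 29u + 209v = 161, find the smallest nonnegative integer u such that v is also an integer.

56

gcd(209, 29):
  209 = 7*29 + 6
  29 = 4*6 + 5
  6 = 1*5 + 1
  5 = 5*1
so gcd(209, 29) = 1.
1 divides 161, so solutions exist.
Back-substitute for Bézout coefficients:
  1 = 6 - 1*5
  ... = 29*(-36) + 209*(5)
Scale by 161/1 = 161: (u₀, v₀) = (-5796, 805).
General solution: u = -5796 + 209t, v = 805 - 29t for integer t.
u ≥ 0: smallest is -5796 mod 209 = 56 (at t = 28), with v = -7.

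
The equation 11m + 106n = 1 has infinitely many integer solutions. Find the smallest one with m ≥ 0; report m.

29

gcd(106, 11):
  106 = 9·11 + 7
  11 = 1·7 + 4
  7 = 1·4 + 3
  4 = 1·3 + 1
  3 = 3·1
so gcd(106, 11) = 1.
1 divides 1, so solutions exist.
Back-substitute for Bézout coefficients:
  1 = 4 - 1·3
  ... = 11·(29) + 106·(-3)
Scale by 1/1 = 1: (m₀, n₀) = (29, -3).
General solution: m = 29 + 106t, n = -3 - 11t for integer t.
m ≥ 0: smallest is 29 mod 106 = 29 (at t = 0), with n = -3.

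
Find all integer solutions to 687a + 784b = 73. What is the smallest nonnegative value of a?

759

gcd(784, 687) = 1.
1 divides 73, so solutions exist.
By Bézout, 687·(-97) + 784·(85) = 1.
Scale by 73/1 = 73: (a₀, b₀) = (-7081, 6205).
General solution: a = -7081 + 784t, b = 6205 - 687t for integer t.
a ≥ 0: smallest is -7081 mod 784 = 759 (at t = 10), with b = -665.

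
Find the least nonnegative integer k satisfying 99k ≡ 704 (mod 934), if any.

526

gcd(934, 99) = 1.
1 divides 704, so solutions exist.
By Bézout, 99×(217) + 934×(-23) = 1.
So 99×(217) ≡ 1 (mod 934); multiply by 704: k ≡ 152768 (mod 934).
Smallest nonnegative: k = 152768 mod 934 = 526.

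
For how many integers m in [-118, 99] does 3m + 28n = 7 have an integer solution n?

gcd(28, 3):
  28 = 9*3 + 1
  3 = 3*1
so gcd(28, 3) = 1.
Back-substitute for Bézout coefficients:
  1 = 28 - 9*3
  ... = 3*(-9) + 28*(1)
Scale by 7: particular solution (-63, 7); reduce m mod 28: (21, -2).
General solution: m = 21 + 28t, n = -2 - 3t for integer t.
-118 ≤ 21 + 28t ≤ 99 gives t ∈ [-4, 2], which is 7 values.

7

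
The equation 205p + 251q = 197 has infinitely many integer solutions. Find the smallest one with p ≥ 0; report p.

gcd(251, 205) = 1.
1 divides 197, so solutions exist.
By Bézout, 205*(60) + 251*(-49) = 1.
Scale by 197/1 = 197: (p₀, q₀) = (11820, -9653).
General solution: p = 11820 + 251t, q = -9653 - 205t for integer t.
p ≥ 0: smallest is 11820 mod 251 = 23 (at t = -47), with q = -18.

23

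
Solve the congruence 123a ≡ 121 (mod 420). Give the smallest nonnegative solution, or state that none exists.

gcd(420, 123) = 3  (420 = 3×123 + 51, 123 = 2×51 + 21, 51 = 2×21 + 9, 21 = 2×9 + 3, 9 = 3×3).
3 does not divide 121, so the congruence has no solution.

no solution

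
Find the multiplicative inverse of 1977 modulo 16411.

8633

gcd(16411, 1977) = 1  (16411 = 8*1977 + 595, 1977 = 3*595 + 192, 595 = 3*192 + 19, 192 = 10*19 + 2, 19 = 9*2 + 1, 2 = 2*1).
Back-substituting, 1977*(-7778) + 16411*(937) = 1.
So 1977*-7778 ≡ 1 (mod 16411), and -7778 mod 16411 = 8633.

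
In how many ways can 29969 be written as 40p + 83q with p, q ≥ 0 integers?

9

gcd(83, 40) = 1.
By Bézout, 40*(27) + 83*(-13) = 1.
One solution: (79, 323).
General: p = 79 + 83t, q = 323 - 40t.
p ≥ 0 ⇒ t ≥ 0; q ≥ 0 ⇒ t ≤ 8. So t ∈ [0, 8]: 9 solutions.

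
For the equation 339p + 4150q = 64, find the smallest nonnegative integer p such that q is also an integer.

gcd(4150, 339):
  4150 = 12×339 + 82
  339 = 4×82 + 11
  82 = 7×11 + 5
  11 = 2×5 + 1
  5 = 5×1
so gcd(4150, 339) = 1.
1 divides 64, so solutions exist.
Back-substitute for Bézout coefficients:
  1 = 11 - 2×5
  ... = 339×(759) + 4150×(-62)
Scale by 64/1 = 64: (p₀, q₀) = (48576, -3968).
General solution: p = 48576 + 4150t, q = -3968 - 339t for integer t.
p ≥ 0: smallest is 48576 mod 4150 = 2926 (at t = -11), with q = -239.

2926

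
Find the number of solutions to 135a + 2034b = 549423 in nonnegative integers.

gcd(2034, 135) = 9  (2034 = 15·135 + 9, 135 = 15·9).
Back-substituting, 135·(-15) + 2034·(1) = 9.
Scale by 61047: one solution is (-915705, 61047). Reduce a mod 226: (47, 267).
General: a = 47 + 226t, b = 267 - 15t.
a ≥ 0 ⇒ t ≥ 0; b ≥ 0 ⇒ t ≤ 17. So t ∈ [0, 17]: 18 solutions.

18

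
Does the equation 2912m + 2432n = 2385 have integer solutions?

gcd(2912, 2432) = 32  (2912 = 1·2432 + 480, 2432 = 5·480 + 32, 480 = 15·32).
32 does not divide 2385 (remainder 17), so no integer solutions.

no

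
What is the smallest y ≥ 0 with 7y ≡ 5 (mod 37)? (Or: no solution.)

6

gcd(37, 7):
  37 = 5·7 + 2
  7 = 3·2 + 1
  2 = 2·1
so gcd(37, 7) = 1.
1 divides 5, so solutions exist.
Back-substitute for Bézout coefficients:
  1 = 7 - 3·2
  ... = 7·(16) + 37·(-3)
So 7·(16) ≡ 1 (mod 37); multiply by 5: y ≡ 80 (mod 37).
Smallest nonnegative: y = 80 mod 37 = 6.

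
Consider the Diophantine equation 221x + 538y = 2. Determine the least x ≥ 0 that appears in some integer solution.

gcd(538, 221) = 1.
1 divides 2, so solutions exist.
By Bézout, 221*(-241) + 538*(99) = 1.
Scale by 2/1 = 2: (x₀, y₀) = (-482, 198).
General solution: x = -482 + 538t, y = 198 - 221t for integer t.
x ≥ 0: smallest is -482 mod 538 = 56 (at t = 1), with y = -23.

56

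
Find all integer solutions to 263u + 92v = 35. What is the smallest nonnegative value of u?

61

gcd(263, 92) = 1  (263 = 2*92 + 79, 92 = 1*79 + 13, 79 = 6*13 + 1, 13 = 13*1).
1 divides 35, so solutions exist.
Back-substituting, 263*(7) + 92*(-20) = 1.
Scale by 35/1 = 35: (u₀, v₀) = (245, -700).
General solution: u = 245 + 92t, v = -700 - 263t for integer t.
u ≥ 0: smallest is 245 mod 92 = 61 (at t = -2), with v = -174.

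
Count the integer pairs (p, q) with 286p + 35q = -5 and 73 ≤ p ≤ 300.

gcd(286, 35) = 1.
By Bézout, 286*(6) + 35*(-49) = 1.
Particular solution: (5, -41).
General solution: p = 5 + 35t, q = -41 - 286t for integer t.
73 ≤ 5 + 35t ≤ 300 gives t ∈ [2, 8], which is 7 values.

7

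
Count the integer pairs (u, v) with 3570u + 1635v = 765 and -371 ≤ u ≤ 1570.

18

gcd(3570, 1635) = 15  (3570 = 2·1635 + 300, 1635 = 5·300 + 135, 300 = 2·135 + 30, 135 = 4·30 + 15, 30 = 2·15).
Back-substituting, 3570·(-49) + 1635·(107) = 15.
Scale by 51: particular solution (-2499, 5457); reduce u mod 109: (8, -17).
General solution: u = 8 + 109t, v = -17 - 238t for integer t.
-371 ≤ 8 + 109t ≤ 1570 gives t ∈ [-3, 14], which is 18 values.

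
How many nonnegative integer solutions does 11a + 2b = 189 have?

gcd(11, 2):
  11 = 5*2 + 1
  2 = 2*1
so gcd(11, 2) = 1.
Back-substitute for Bézout coefficients:
  1 = 11 - 5*2
  ... = 11*(1) + 2*(-5)
Scale by 189: one solution is (189, -945). Reduce a mod 2: (1, 89).
General: a = 1 + 2t, b = 89 - 11t.
a ≥ 0 ⇒ t ≥ 0; b ≥ 0 ⇒ t ≤ 8. So t ∈ [0, 8]: 9 solutions.

9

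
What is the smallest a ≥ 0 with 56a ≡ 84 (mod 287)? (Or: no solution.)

22

gcd(287, 56) = 7  (287 = 5×56 + 7, 56 = 8×7).
7 divides 84, so solutions exist.
Back-substituting, 56×(-5) + 287×(1) = 7.
So 56×(-5) ≡ 7 (mod 287); multiply by 12: a ≡ -60 (mod 41).
Smallest nonnegative: a = -60 mod 41 = 22.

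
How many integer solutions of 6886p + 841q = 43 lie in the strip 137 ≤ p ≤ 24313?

29

gcd(6886, 841):
  6886 = 8×841 + 158
  841 = 5×158 + 51
  158 = 3×51 + 5
  51 = 10×5 + 1
  5 = 5×1
so gcd(6886, 841) = 1.
Back-substitute for Bézout coefficients:
  1 = 51 - 10×5
  ... = 6886×(-165) + 841×(1351)
Scale by 43: particular solution (-7095, 58093); reduce p mod 841: (474, -3881).
General solution: p = 474 + 841t, q = -3881 - 6886t for integer t.
137 ≤ 474 + 841t ≤ 24313 gives t ∈ [0, 28], which is 29 values.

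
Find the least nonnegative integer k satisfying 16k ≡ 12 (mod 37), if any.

gcd(37, 16):
  37 = 2*16 + 5
  16 = 3*5 + 1
  5 = 5*1
so gcd(37, 16) = 1.
1 divides 12, so solutions exist.
Back-substitute for Bézout coefficients:
  1 = 16 - 3*5
  ... = 16*(7) + 37*(-3)
So 16*(7) ≡ 1 (mod 37); multiply by 12: k ≡ 84 (mod 37).
Smallest nonnegative: k = 84 mod 37 = 10.

10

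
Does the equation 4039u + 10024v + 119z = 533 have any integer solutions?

no

gcd(10024, 4039) = 7.
gcd(7, 119) = 7.
7 does not divide 533 (remainder 1), so no integer solutions.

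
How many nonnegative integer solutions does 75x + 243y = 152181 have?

gcd(243, 75) = 3  (243 = 3·75 + 18, 75 = 4·18 + 3, 18 = 6·3).
Back-substituting, 75·(13) + 243·(-4) = 3.
Scale by 50727: one solution is (659451, -202908). Reduce x mod 81: (30, 617).
General: x = 30 + 81t, y = 617 - 25t.
x ≥ 0 ⇒ t ≥ 0; y ≥ 0 ⇒ t ≤ 24. So t ∈ [0, 24]: 25 solutions.

25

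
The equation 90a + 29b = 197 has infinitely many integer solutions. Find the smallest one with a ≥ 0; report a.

27

gcd(90, 29):
  90 = 3·29 + 3
  29 = 9·3 + 2
  3 = 1·2 + 1
  2 = 2·1
so gcd(90, 29) = 1.
1 divides 197, so solutions exist.
Back-substitute for Bézout coefficients:
  1 = 3 - 1·2
  ... = 90·(10) + 29·(-31)
Scale by 197/1 = 197: (a₀, b₀) = (1970, -6107).
General solution: a = 1970 + 29t, b = -6107 - 90t for integer t.
a ≥ 0: smallest is 1970 mod 29 = 27 (at t = -67), with b = -77.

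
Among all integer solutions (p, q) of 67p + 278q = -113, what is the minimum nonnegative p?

gcd(278, 67):
  278 = 4×67 + 10
  67 = 6×10 + 7
  10 = 1×7 + 3
  7 = 2×3 + 1
  3 = 3×1
so gcd(278, 67) = 1.
1 divides -113, so solutions exist.
Back-substitute for Bézout coefficients:
  1 = 7 - 2×3
  ... = 67×(83) + 278×(-20)
Scale by -113/1 = -113: (p₀, q₀) = (-9379, 2260).
General solution: p = -9379 + 278t, q = 2260 - 67t for integer t.
p ≥ 0: smallest is -9379 mod 278 = 73 (at t = 34), with q = -18.

73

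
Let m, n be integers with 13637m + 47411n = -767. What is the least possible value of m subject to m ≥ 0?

66

gcd(47411, 13637) = 13.
13 divides -767, so solutions exist.
By Bézout, 13637·(-372) + 47411·(107) = 13.
Scale by -767/13 = -59: (m₀, n₀) = (21948, -6313).
General solution: m = 21948 + 3647t, n = -6313 - 1049t for integer t.
m ≥ 0: smallest is 21948 mod 3647 = 66 (at t = -6), with n = -19.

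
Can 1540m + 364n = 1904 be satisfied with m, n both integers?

gcd(1540, 364) = 28  (1540 = 4×364 + 84, 364 = 4×84 + 28, 84 = 3×28).
28 divides 1904, so integer solutions exist.

yes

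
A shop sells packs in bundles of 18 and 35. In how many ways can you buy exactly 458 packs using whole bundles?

Need nonnegative integers with 18j + 35k = 458.
gcd(18, 35) = 1, and 18·(2) + 35·(-1) = 1.
So (j₀, k₀) = (916, -458); general j = 916 + 35t, k = -458 - 18t.
j ≥ 0 ⇒ t ≥ -26; k ≥ 0 ⇒ t ≤ -26. That's 1 value of t.

1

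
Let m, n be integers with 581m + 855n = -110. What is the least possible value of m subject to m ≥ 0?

gcd(855, 581):
  855 = 1*581 + 274
  581 = 2*274 + 33
  274 = 8*33 + 10
  33 = 3*10 + 3
  10 = 3*3 + 1
  3 = 3*1
so gcd(855, 581) = 1.
1 divides -110, so solutions exist.
Back-substitute for Bézout coefficients:
  1 = 10 - 3*3
  ... = 581*(-259) + 855*(176)
Scale by -110/1 = -110: (m₀, n₀) = (28490, -19360).
General solution: m = 28490 + 855t, n = -19360 - 581t for integer t.
m ≥ 0: smallest is 28490 mod 855 = 275 (at t = -33), with n = -187.

275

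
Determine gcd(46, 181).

gcd(181, 46) = 1  (181 = 3*46 + 43, 46 = 1*43 + 3, 43 = 14*3 + 1, 3 = 3*1).

1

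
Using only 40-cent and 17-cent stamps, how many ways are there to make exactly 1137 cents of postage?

2

Need nonnegative integers with 40j + 17k = 1137.
gcd(40, 17) = 1, and 40·(3) + 17·(-7) = 1.
So (j₀, k₀) = (3411, -7959); general j = 3411 + 17t, k = -7959 - 40t.
j ≥ 0 ⇒ t ≥ -200; k ≥ 0 ⇒ t ≤ -199. That's 2 values of t.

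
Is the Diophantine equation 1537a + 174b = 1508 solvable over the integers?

yes

gcd(1537, 174):
  1537 = 8×174 + 145
  174 = 1×145 + 29
  145 = 5×29
so gcd(1537, 174) = 29.
29 divides 1508, so integer solutions exist.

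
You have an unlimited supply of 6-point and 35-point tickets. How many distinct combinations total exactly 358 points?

Need nonnegative integers with 6j + 35k = 358.
gcd(6, 35) = 1, and 6·(6) + 35·(-1) = 1.
So (j₀, k₀) = (2148, -358); general j = 2148 + 35t, k = -358 - 6t.
j ≥ 0 ⇒ t ≥ -61; k ≥ 0 ⇒ t ≤ -60. That's 2 values of t.

2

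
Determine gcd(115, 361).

1

gcd(361, 115):
  361 = 3×115 + 16
  115 = 7×16 + 3
  16 = 5×3 + 1
  3 = 3×1
so gcd(361, 115) = 1.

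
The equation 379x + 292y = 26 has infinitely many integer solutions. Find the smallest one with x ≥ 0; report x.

54

gcd(379, 292) = 1  (379 = 1·292 + 87, 292 = 3·87 + 31, 87 = 2·31 + 25, 31 = 1·25 + 6, 25 = 4·6 + 1, 6 = 6·1).
1 divides 26, so solutions exist.
Back-substituting, 379·(47) + 292·(-61) = 1.
Scale by 26/1 = 26: (x₀, y₀) = (1222, -1586).
General solution: x = 1222 + 292t, y = -1586 - 379t for integer t.
x ≥ 0: smallest is 1222 mod 292 = 54 (at t = -4), with y = -70.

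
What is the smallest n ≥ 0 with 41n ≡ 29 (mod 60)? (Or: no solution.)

gcd(60, 41) = 1  (60 = 1*41 + 19, 41 = 2*19 + 3, 19 = 6*3 + 1, 3 = 3*1).
1 divides 29, so solutions exist.
Back-substituting, 41*(-19) + 60*(13) = 1.
So 41*(-19) ≡ 1 (mod 60); multiply by 29: n ≡ -551 (mod 60).
Smallest nonnegative: n = -551 mod 60 = 49.

49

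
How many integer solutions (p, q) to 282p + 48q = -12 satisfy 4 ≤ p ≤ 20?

2

gcd(282, 48) = 6  (282 = 5×48 + 42, 48 = 1×42 + 6, 42 = 7×6).
Back-substituting, 282×(-1) + 48×(6) = 6.
Scale by -2: particular solution (2, -12); reduce p mod 8: (2, -12).
General solution: p = 2 + 8t, q = -12 - 47t for integer t.
4 ≤ 2 + 8t ≤ 20 gives t ∈ [1, 2], which is 2 values.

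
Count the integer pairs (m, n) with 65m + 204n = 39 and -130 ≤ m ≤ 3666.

gcd(204, 65) = 1.
By Bézout, 65×(-91) + 204×(29) = 1.
Particular solution: (123, -39).
General solution: m = 123 + 204t, n = -39 - 65t for integer t.
-130 ≤ 123 + 204t ≤ 3666 gives t ∈ [-1, 17], which is 19 values.

19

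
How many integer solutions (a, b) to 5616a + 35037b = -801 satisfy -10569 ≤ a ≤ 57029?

gcd(35037, 5616) = 9  (35037 = 6*5616 + 1341, 5616 = 4*1341 + 252, 1341 = 5*252 + 81, 252 = 3*81 + 9, 81 = 9*9).
Back-substituting, 5616*(418) + 35037*(-67) = 9.
Scale by -89: particular solution (-37202, 5963); reduce a mod 3893: (1728, -277).
General solution: a = 1728 + 3893t, b = -277 - 624t for integer t.
-10569 ≤ 1728 + 3893t ≤ 57029 gives t ∈ [-3, 14], which is 18 values.

18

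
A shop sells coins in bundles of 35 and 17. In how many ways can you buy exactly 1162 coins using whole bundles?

Need nonnegative integers with 35j + 17k = 1162.
gcd(35, 17) = 1, and 35·(1) + 17·(-2) = 1.
So (j₀, k₀) = (1162, -2324); general j = 1162 + 17t, k = -2324 - 35t.
j ≥ 0 ⇒ t ≥ -68; k ≥ 0 ⇒ t ≤ -67. That's 2 values of t.

2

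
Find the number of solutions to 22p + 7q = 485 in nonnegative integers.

gcd(22, 7):
  22 = 3*7 + 1
  7 = 7*1
so gcd(22, 7) = 1.
Back-substitute for Bézout coefficients:
  1 = 22 - 3*7
  ... = 22*(1) + 7*(-3)
Scale by 485: one solution is (485, -1455). Reduce p mod 7: (2, 63).
General: p = 2 + 7t, q = 63 - 22t.
p ≥ 0 ⇒ t ≥ 0; q ≥ 0 ⇒ t ≤ 2. So t ∈ [0, 2]: 3 solutions.

3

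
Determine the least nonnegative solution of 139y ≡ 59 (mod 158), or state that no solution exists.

gcd(158, 139) = 1.
1 divides 59, so solutions exist.
By Bézout, 139*(-25) + 158*(22) = 1.
So 139*(-25) ≡ 1 (mod 158); multiply by 59: y ≡ -1475 (mod 158).
Smallest nonnegative: y = -1475 mod 158 = 105.

105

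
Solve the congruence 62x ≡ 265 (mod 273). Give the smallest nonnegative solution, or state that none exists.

gcd(273, 62) = 1.
1 divides 265, so solutions exist.
By Bézout, 62·(-22) + 273·(5) = 1.
So 62·(-22) ≡ 1 (mod 273); multiply by 265: x ≡ -5830 (mod 273).
Smallest nonnegative: x = -5830 mod 273 = 176.

176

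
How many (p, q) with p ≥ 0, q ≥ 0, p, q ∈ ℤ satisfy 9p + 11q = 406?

gcd(11, 9) = 1  (11 = 1*9 + 2, 9 = 4*2 + 1, 2 = 2*1).
Back-substituting, 9*(5) + 11*(-4) = 1.
Scale by 406: one solution is (2030, -1624). Reduce p mod 11: (6, 32).
General: p = 6 + 11t, q = 32 - 9t.
p ≥ 0 ⇒ t ≥ 0; q ≥ 0 ⇒ t ≤ 3. So t ∈ [0, 3]: 4 solutions.

4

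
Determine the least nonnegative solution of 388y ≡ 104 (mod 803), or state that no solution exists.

141

gcd(803, 388):
  803 = 2*388 + 27
  388 = 14*27 + 10
  27 = 2*10 + 7
  10 = 1*7 + 3
  7 = 2*3 + 1
  3 = 3*1
so gcd(803, 388) = 1.
1 divides 104, so solutions exist.
Back-substitute for Bézout coefficients:
  1 = 7 - 2*3
  ... = 388*(-238) + 803*(115)
So 388*(-238) ≡ 1 (mod 803); multiply by 104: y ≡ -24752 (mod 803).
Smallest nonnegative: y = -24752 mod 803 = 141.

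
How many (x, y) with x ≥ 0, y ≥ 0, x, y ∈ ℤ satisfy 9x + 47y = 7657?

gcd(47, 9) = 1.
By Bézout, 9·(21) + 47·(-4) = 1.
One solution: (10, 161).
General: x = 10 + 47t, y = 161 - 9t.
x ≥ 0 ⇒ t ≥ 0; y ≥ 0 ⇒ t ≤ 17. So t ∈ [0, 17]: 18 solutions.

18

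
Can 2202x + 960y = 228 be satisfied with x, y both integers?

yes

gcd(2202, 960):
  2202 = 2×960 + 282
  960 = 3×282 + 114
  282 = 2×114 + 54
  114 = 2×54 + 6
  54 = 9×6
so gcd(2202, 960) = 6.
6 divides 228, so integer solutions exist.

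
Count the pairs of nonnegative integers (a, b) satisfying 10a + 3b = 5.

gcd(10, 3) = 1  (10 = 3·3 + 1, 3 = 3·1).
Back-substituting, 10·(1) + 3·(-3) = 1.
Scale by 5: one solution is (5, -15). Reduce a mod 3: (2, -5).
General: a = 2 + 3t, b = -5 - 10t.
a ≥ 0 ⇒ t ≥ 0; b ≥ 0 ⇒ t ≤ -1. So t ∈ [0, -1]: 0 solutions.

0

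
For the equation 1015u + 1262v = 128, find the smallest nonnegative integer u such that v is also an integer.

gcd(1262, 1015):
  1262 = 1·1015 + 247
  1015 = 4·247 + 27
  247 = 9·27 + 4
  27 = 6·4 + 3
  4 = 1·3 + 1
  3 = 3·1
so gcd(1262, 1015) = 1.
1 divides 128, so solutions exist.
Back-substitute for Bézout coefficients:
  1 = 4 - 1·3
  ... = 1015·(-327) + 1262·(263)
Scale by 128/1 = 128: (u₀, v₀) = (-41856, 33664).
General solution: u = -41856 + 1262t, v = 33664 - 1015t for integer t.
u ≥ 0: smallest is -41856 mod 1262 = 1052 (at t = 34), with v = -846.

1052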